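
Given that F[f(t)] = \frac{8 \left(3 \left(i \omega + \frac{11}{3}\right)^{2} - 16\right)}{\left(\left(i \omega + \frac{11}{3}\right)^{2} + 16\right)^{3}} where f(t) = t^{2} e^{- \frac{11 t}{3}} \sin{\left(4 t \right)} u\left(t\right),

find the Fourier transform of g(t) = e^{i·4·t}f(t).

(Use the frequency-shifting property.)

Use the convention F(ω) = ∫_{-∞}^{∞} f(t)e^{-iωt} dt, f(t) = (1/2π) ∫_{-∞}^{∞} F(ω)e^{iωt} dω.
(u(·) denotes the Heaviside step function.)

F[g](ω) = \frac{1944 \left(\left(3 i \left(\omega - 4\right) + 11\right)^{2} - 48\right)}{\left(\left(3 i \left(\omega - 4\right) + 11\right)^{2} + 144\right)^{3}}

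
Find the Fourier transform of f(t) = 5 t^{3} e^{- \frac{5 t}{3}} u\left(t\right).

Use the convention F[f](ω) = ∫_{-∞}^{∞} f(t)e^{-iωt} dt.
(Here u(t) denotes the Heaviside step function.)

F(ω) = \frac{2430}{\left(3 i \omega + 5\right)^{4}}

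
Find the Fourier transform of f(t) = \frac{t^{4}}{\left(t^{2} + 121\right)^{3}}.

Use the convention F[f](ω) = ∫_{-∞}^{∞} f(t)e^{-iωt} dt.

F(ω) = \frac{\pi \left(121 \omega^{2} - 55 \left|{\omega}\right| + 3\right) e^{- 11 \left|{\omega}\right|}}{88}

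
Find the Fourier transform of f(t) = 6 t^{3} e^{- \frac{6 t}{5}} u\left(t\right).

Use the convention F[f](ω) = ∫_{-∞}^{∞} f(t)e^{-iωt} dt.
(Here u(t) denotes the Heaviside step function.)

F(ω) = \frac{22500}{\left(5 i \omega + 6\right)^{4}}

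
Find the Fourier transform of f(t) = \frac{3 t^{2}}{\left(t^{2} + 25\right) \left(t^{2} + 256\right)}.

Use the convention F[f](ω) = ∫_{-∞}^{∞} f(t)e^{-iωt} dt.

F(ω) = \frac{\pi \left(16 - 5 e^{11 \left|{\omega}\right|}\right) e^{- 16 \left|{\omega}\right|}}{77}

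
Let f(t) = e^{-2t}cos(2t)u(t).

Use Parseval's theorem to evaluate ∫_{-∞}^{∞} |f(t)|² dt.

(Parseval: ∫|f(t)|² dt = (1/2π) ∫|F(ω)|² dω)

∫|f(t)|² dt = \frac{3}{16}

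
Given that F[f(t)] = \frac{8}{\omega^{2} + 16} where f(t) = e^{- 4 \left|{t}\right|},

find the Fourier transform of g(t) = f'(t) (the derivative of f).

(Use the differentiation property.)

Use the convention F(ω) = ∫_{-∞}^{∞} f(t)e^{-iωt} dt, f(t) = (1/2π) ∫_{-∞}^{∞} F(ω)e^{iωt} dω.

F[g](ω) = \frac{8 i \omega}{\omega^{2} + 16}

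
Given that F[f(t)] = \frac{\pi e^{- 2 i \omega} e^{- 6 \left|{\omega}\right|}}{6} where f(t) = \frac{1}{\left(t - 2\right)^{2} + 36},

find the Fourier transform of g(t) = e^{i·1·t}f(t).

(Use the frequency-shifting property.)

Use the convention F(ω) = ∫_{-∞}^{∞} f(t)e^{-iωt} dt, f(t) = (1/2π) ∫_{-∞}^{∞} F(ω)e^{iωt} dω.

F[g](ω) = \frac{\pi e^{- 2 i \left(\omega - 1\right) - 6 \left|{\omega - 1}\right|}}{6}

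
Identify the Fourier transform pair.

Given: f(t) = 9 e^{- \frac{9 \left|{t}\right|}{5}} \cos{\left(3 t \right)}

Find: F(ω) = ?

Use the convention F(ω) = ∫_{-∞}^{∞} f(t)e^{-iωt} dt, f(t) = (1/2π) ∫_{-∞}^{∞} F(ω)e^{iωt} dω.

F(ω) = \frac{810 \left(25 \omega^{2} + 306\right)}{625 \omega^{4} - 7200 \omega^{2} + 93636}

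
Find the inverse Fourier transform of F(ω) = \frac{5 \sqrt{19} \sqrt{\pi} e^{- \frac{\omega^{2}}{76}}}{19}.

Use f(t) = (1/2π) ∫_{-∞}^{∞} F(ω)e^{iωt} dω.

f(t) = 5 e^{- 19 t^{2}}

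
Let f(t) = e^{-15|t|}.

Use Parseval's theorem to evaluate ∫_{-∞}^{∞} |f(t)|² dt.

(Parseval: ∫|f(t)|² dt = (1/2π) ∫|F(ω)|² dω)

∫|f(t)|² dt = \frac{1}{15}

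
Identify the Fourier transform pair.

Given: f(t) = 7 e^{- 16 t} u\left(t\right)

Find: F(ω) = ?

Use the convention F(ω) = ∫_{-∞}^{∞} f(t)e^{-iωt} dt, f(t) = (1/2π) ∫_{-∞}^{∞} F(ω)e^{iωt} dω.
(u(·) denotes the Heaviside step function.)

F(ω) = \frac{7}{i \omega + 16}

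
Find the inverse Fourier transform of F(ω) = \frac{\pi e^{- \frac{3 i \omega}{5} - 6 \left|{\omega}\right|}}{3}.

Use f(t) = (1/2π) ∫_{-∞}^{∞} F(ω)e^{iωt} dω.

f(t) = \frac{2}{\left(t - \frac{3}{5}\right)^{2} + 36}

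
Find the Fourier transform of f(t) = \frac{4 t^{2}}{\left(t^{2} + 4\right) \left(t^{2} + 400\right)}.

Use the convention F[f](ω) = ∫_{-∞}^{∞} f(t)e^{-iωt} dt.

F(ω) = \frac{2 \pi \left(10 - e^{18 \left|{\omega}\right|}\right) e^{- 20 \left|{\omega}\right|}}{99}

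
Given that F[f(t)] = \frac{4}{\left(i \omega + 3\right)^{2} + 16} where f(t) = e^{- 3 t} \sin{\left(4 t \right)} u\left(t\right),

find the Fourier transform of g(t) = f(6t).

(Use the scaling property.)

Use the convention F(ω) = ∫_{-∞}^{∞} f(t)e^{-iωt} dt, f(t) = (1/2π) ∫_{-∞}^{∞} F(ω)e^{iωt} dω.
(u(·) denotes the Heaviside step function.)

F[g](ω) = \frac{24}{\left(i \omega + 18\right)^{2} + 576}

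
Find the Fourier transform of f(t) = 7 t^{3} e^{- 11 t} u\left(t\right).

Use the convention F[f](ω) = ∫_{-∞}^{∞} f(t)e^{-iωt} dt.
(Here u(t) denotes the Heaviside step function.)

F(ω) = \frac{42}{\left(i \omega + 11\right)^{4}}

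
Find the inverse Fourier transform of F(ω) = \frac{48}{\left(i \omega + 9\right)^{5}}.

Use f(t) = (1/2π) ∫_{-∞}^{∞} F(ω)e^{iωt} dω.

f(t) = 2 t^{4} e^{- 9 t} u\left(t\right)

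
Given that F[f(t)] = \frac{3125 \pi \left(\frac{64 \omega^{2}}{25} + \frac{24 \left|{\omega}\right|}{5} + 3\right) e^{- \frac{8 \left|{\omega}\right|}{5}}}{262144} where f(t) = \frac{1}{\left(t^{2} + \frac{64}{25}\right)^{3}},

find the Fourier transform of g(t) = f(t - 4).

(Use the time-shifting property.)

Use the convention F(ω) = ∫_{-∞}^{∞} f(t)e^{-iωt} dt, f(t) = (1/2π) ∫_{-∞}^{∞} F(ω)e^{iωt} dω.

F[g](ω) = \frac{125 \pi \left(64 \omega^{2} + 120 \left|{\omega}\right| + 75\right) e^{- 4 i \omega - \frac{8 \left|{\omega}\right|}{5}}}{262144}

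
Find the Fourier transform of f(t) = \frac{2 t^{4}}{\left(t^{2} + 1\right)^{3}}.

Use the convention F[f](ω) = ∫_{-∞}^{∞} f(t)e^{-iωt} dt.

F(ω) = \frac{\pi \left(\omega^{2} - 5 \left|{\omega}\right| + 3\right) e^{- \left|{\omega}\right|}}{4}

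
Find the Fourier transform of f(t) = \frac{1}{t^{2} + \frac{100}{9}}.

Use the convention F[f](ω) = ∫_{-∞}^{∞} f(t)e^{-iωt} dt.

F(ω) = \frac{3 \pi e^{- \frac{10 \left|{\omega}\right|}{3}}}{10}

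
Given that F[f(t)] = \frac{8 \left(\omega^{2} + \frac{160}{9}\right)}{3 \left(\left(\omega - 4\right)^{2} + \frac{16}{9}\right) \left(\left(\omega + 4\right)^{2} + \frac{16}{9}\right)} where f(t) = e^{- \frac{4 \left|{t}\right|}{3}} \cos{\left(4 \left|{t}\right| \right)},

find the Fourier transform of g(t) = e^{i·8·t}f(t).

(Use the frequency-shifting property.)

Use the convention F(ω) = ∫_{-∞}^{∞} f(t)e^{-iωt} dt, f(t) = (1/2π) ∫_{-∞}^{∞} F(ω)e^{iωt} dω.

F[g](ω) = \frac{24 \left(9 \left(\omega - 8\right)^{2} + 160\right)}{\left(9 \left(\omega - 12\right)^{2} + 16\right) \left(9 \left(\omega - 4\right)^{2} + 16\right)}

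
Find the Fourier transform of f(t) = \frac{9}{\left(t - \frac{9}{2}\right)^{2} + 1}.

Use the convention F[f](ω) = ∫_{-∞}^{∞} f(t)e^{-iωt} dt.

F(ω) = 9 \pi e^{- \frac{9 i \omega}{2} - \left|{\omega}\right|}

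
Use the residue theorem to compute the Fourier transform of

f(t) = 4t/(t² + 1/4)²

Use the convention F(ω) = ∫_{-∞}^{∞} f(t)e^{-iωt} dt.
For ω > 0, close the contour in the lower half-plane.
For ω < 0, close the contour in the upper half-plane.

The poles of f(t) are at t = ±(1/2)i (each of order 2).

Let g(z) = f(z)e^{-iωz}; for large |z| the factor e^{-iωz} decays in the lower half-plane when ω > 0 and in the upper half-plane when ω < 0.

Case ω > 0 (lower half-plane, clockwise contour ⇒ F(ω) = -2πi·ΣRes):
  Res_{z = - \frac{i}{2}} g(z) = 2 \omega e^{- \frac{\omega}{2}} (pole of order 2)
  F(ω) = -2πi·ΣRes = - 4 i \pi \omega e^{- \frac{\omega}{2}}

Case ω < 0 (upper half-plane, counterclockwise contour ⇒ F(ω) = +2πi·ΣRes):
  Res_{z = \frac{i}{2}} g(z) = - 2 \omega e^{\frac{\omega}{2}} (pole of order 2)
  F(ω) = 2πi·ΣRes = - 4 i \pi \omega e^{\frac{\omega}{2}}

Both cases combine into a single formula in |ω|:

F(ω) = - 4 i \pi \omega e^{- \frac{\left|{\omega}\right|}{2}}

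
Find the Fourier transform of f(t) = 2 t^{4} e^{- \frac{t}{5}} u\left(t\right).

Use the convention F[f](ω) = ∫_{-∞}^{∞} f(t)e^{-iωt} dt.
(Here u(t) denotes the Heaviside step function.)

F(ω) = \frac{150000}{\left(5 i \omega + 1\right)^{5}}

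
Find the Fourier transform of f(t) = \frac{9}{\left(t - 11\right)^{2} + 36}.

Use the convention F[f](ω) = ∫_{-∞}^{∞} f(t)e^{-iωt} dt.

F(ω) = \frac{3 \pi e^{- 11 i \omega - 6 \left|{\omega}\right|}}{2}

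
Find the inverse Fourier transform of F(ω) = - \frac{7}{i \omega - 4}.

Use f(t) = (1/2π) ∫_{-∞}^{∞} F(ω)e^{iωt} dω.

f(t) = 7 e^{4 t} u\left(- t\right)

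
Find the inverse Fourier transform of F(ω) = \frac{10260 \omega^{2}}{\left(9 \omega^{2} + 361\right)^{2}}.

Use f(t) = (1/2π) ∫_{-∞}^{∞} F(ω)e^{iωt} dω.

f(t) = 5 \left(1 - \frac{19 \left|{t}\right|}{3}\right) e^{- \frac{19 \left|{t}\right|}{3}}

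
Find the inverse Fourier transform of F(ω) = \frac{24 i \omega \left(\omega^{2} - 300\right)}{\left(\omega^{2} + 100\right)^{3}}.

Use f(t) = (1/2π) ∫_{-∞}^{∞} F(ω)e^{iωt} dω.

f(t) = 6 t e^{- 10 \left|{t}\right|} \left|{t}\right|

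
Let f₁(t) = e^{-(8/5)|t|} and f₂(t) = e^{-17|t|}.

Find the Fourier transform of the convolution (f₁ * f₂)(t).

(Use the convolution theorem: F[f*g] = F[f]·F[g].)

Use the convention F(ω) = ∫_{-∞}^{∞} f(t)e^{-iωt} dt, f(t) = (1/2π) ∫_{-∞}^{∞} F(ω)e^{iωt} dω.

F[f₁*f₂](ω) = \frac{2720}{\left(\omega^{2} + 289\right) \left(25 \omega^{2} + 64\right)}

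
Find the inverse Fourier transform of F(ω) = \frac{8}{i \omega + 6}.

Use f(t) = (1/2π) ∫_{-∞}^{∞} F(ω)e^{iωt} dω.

f(t) = 8 e^{- 6 t} u\left(t\right)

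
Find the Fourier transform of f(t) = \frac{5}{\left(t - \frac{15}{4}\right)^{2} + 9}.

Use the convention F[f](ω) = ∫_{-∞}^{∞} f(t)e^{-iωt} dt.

F(ω) = \frac{5 \pi e^{- \frac{15 i \omega}{4} - 3 \left|{\omega}\right|}}{3}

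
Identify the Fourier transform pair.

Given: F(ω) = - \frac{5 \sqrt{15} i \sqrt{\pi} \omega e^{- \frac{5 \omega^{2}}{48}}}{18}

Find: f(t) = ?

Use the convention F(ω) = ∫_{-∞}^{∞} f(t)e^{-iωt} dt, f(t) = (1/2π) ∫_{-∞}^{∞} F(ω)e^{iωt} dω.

f(t) = 8 t e^{- \frac{12 t^{2}}{5}}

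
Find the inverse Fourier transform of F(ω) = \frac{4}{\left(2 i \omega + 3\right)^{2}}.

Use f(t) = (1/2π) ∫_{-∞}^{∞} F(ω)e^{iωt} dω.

f(t) = t e^{- \frac{3 t}{2}} u\left(t\right)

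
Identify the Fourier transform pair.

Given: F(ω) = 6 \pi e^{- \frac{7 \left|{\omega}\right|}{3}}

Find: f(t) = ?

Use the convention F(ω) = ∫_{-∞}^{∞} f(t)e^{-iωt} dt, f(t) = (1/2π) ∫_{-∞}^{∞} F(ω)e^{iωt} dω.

f(t) = \frac{14}{t^{2} + \frac{49}{9}}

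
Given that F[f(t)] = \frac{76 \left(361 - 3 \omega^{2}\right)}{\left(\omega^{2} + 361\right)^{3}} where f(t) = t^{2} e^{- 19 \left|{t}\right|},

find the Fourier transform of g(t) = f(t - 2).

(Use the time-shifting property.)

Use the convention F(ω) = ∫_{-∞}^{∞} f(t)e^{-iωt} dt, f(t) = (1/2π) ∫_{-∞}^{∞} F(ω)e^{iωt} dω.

F[g](ω) = \frac{76 \left(361 - 3 \omega^{2}\right) e^{- 2 i \omega}}{\left(\omega^{2} + 361\right)^{3}}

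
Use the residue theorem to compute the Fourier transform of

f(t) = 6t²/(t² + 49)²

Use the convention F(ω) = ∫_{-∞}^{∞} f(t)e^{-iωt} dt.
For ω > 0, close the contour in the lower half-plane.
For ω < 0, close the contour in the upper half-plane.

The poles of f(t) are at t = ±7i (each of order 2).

Let g(z) = f(z)e^{-iωz}; for large |z| the factor e^{-iωz} decays in the lower half-plane when ω > 0 and in the upper half-plane when ω < 0.

Case ω > 0 (lower half-plane, clockwise contour ⇒ F(ω) = -2πi·ΣRes):
  Res_{z = - 7 i} g(z) = \frac{3 i \left(1 - 7 \omega\right) e^{- 7 \omega}}{14} (pole of order 2)
  F(ω) = -2πi·ΣRes = \frac{3 \pi \left(1 - 7 \omega\right) e^{- 7 \omega}}{7}

Case ω < 0 (upper half-plane, counterclockwise contour ⇒ F(ω) = +2πi·ΣRes):
  Res_{z = 7 i} g(z) = \frac{3 i \left(- 7 \omega - 1\right) e^{7 \omega}}{14} (pole of order 2)
  F(ω) = 2πi·ΣRes = \frac{3 \pi \left(7 \omega + 1\right) e^{7 \omega}}{7}

Both cases combine into a single formula in |ω|:

F(ω) = \frac{3 \pi \left(1 - 7 \left|{\omega}\right|\right) e^{- 7 \left|{\omega}\right|}}{7}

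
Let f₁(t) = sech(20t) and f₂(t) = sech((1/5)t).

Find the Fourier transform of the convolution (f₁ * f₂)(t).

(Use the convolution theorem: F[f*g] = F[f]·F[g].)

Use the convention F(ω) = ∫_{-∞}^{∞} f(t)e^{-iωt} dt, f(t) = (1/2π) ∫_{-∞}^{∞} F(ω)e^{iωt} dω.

F[f₁*f₂](ω) = \frac{\pi^{2}}{4 \cosh{\left(\frac{\pi \omega}{40} \right)} \cosh{\left(\frac{5 \pi \omega}{2} \right)}}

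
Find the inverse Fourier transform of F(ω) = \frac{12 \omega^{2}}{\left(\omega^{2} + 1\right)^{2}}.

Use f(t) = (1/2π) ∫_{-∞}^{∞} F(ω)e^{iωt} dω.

f(t) = 3 \left(1 - \left|{t}\right|\right) e^{- \left|{t}\right|}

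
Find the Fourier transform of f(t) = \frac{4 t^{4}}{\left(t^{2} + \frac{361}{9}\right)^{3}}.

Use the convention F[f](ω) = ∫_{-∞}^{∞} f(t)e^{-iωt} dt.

F(ω) = \frac{\pi \left(361 \omega^{2} - 285 \left|{\omega}\right| + 27\right) e^{- \frac{19 \left|{\omega}\right|}{3}}}{114}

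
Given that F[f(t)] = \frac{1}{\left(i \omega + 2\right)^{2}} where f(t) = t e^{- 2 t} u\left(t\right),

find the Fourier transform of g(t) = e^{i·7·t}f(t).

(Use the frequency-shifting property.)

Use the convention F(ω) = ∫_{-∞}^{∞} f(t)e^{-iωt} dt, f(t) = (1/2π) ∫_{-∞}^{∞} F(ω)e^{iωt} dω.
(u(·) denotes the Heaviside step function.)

F[g](ω) = \frac{1}{\left(i \left(\omega - 7\right) + 2\right)^{2}}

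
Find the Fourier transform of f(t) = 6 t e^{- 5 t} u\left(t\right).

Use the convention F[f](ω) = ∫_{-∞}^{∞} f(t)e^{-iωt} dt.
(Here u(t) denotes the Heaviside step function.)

F(ω) = \frac{6}{\left(i \omega + 5\right)^{2}}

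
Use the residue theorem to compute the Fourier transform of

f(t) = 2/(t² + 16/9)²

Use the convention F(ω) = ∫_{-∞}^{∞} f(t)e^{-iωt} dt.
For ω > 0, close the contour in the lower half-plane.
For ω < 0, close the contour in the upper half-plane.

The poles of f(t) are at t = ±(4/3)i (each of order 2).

Let g(z) = f(z)e^{-iωz}; for large |z| the factor e^{-iωz} decays in the lower half-plane when ω > 0 and in the upper half-plane when ω < 0.

Case ω > 0 (lower half-plane, clockwise contour ⇒ F(ω) = -2πi·ΣRes):
  Res_{z = - \frac{4 i}{3}} g(z) = \frac{9 i \left(4 \omega + 3\right) e^{- \frac{4 \omega}{3}}}{128} (pole of order 2)
  F(ω) = -2πi·ΣRes = \frac{9 \pi \left(4 \omega + 3\right) e^{- \frac{4 \omega}{3}}}{64}

Case ω < 0 (upper half-plane, counterclockwise contour ⇒ F(ω) = +2πi·ΣRes):
  Res_{z = \frac{4 i}{3}} g(z) = \frac{9 i \left(4 \omega - 3\right) e^{\frac{4 \omega}{3}}}{128} (pole of order 2)
  F(ω) = 2πi·ΣRes = \frac{9 \pi \left(3 - 4 \omega\right) e^{\frac{4 \omega}{3}}}{64}

Both cases combine into a single formula in |ω|:

F(ω) = \frac{9 \pi \left(4 \left|{\omega}\right| + 3\right) e^{- \frac{4 \left|{\omega}\right|}{3}}}{64}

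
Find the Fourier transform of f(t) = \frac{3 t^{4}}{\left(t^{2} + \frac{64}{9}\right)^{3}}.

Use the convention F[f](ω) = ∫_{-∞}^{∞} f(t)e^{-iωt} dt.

F(ω) = \frac{\pi \left(64 \omega^{2} - 120 \left|{\omega}\right| + 27\right) e^{- \frac{8 \left|{\omega}\right|}{3}}}{64}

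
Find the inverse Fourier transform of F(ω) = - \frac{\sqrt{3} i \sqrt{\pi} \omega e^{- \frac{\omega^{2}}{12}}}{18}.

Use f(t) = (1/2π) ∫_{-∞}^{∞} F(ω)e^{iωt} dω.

f(t) = t e^{- 3 t^{2}}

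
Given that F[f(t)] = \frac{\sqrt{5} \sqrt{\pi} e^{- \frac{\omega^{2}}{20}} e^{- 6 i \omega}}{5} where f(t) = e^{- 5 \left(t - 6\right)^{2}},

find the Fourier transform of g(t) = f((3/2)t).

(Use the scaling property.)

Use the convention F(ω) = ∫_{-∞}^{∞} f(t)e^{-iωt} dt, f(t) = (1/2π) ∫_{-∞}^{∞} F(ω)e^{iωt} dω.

F[g](ω) = \frac{2 \sqrt{5} \sqrt{\pi} e^{- \frac{\omega \left(\omega + 180 i\right)}{45}}}{15}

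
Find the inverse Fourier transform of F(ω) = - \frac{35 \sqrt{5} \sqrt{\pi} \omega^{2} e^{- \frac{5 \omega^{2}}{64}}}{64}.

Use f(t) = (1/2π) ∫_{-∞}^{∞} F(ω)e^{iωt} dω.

f(t) = 7 \left(\frac{64 t^{2}}{5} - 2\right) e^{- \frac{16 t^{2}}{5}}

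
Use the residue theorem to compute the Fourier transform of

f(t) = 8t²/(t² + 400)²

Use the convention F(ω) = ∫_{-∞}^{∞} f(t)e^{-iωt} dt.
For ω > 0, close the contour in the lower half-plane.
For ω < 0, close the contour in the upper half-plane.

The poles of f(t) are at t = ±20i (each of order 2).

Let g(z) = f(z)e^{-iωz}; for large |z| the factor e^{-iωz} decays in the lower half-plane when ω > 0 and in the upper half-plane when ω < 0.

Case ω > 0 (lower half-plane, clockwise contour ⇒ F(ω) = -2πi·ΣRes):
  Res_{z = - 20 i} g(z) = \frac{i \left(1 - 20 \omega\right) e^{- 20 \omega}}{10} (pole of order 2)
  F(ω) = -2πi·ΣRes = \frac{\pi \left(1 - 20 \omega\right) e^{- 20 \omega}}{5}

Case ω < 0 (upper half-plane, counterclockwise contour ⇒ F(ω) = +2πi·ΣRes):
  Res_{z = 20 i} g(z) = \frac{i \left(- 20 \omega - 1\right) e^{20 \omega}}{10} (pole of order 2)
  F(ω) = 2πi·ΣRes = \frac{\pi \left(20 \omega + 1\right) e^{20 \omega}}{5}

Both cases combine into a single formula in |ω|:

F(ω) = \frac{\pi \left(1 - 20 \left|{\omega}\right|\right) e^{- 20 \left|{\omega}\right|}}{5}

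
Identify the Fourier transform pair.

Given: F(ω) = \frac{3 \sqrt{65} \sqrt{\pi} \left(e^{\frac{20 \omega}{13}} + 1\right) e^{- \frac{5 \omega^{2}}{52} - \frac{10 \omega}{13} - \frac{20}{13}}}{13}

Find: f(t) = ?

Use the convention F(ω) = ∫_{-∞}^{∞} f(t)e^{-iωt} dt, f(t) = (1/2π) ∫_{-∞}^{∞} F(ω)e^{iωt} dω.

f(t) = 6 e^{- \frac{13 t^{2}}{5}} \cos{\left(4 t \right)}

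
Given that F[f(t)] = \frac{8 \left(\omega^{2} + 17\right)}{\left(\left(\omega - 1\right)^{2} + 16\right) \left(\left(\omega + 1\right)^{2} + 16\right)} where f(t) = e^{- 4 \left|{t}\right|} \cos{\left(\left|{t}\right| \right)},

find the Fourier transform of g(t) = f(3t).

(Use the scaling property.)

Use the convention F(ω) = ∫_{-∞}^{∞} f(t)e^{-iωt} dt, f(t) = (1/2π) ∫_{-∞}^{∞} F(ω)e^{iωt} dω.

F[g](ω) = \frac{24 \left(\omega^{2} + 153\right)}{\omega^{4} + 270 \omega^{2} + 23409}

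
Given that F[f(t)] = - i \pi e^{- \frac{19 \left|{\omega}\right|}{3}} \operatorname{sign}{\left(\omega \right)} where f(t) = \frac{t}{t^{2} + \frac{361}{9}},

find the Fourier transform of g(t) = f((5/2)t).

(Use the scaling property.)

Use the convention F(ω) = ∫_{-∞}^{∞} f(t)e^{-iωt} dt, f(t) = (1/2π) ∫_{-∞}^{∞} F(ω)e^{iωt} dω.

F[g](ω) = - \frac{2 i \pi e^{- \frac{38 \left|{\omega}\right|}{15}} \operatorname{sign}{\left(\omega \right)}}{5}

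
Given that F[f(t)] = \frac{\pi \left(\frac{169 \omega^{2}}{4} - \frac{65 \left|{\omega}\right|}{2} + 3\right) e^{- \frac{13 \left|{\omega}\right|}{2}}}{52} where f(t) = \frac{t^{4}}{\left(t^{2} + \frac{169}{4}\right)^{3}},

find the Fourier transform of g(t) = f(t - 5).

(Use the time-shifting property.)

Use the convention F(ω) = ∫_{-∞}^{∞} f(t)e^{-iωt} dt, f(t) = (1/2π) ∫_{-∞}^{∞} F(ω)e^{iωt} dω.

F[g](ω) = \frac{\pi \left(169 \omega^{2} - 130 \left|{\omega}\right| + 12\right) e^{- 5 i \omega - \frac{13 \left|{\omega}\right|}{2}}}{208}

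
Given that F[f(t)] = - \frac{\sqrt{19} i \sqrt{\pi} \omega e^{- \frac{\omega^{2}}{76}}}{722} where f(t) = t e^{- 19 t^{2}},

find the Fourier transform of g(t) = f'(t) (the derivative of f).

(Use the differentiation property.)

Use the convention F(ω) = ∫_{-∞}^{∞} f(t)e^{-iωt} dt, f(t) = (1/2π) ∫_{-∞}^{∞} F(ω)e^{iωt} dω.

F[g](ω) = \frac{\sqrt{19} \sqrt{\pi} \omega^{2} e^{- \frac{\omega^{2}}{76}}}{722}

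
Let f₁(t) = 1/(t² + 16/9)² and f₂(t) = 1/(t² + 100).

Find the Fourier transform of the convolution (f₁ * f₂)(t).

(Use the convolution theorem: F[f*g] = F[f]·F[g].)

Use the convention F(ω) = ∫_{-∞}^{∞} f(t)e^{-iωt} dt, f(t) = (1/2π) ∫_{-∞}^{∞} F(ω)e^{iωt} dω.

F[f₁*f₂](ω) = \frac{9 \pi^{2} \left(4 \left|{\omega}\right| + 3\right) e^{- \frac{34 \left|{\omega}\right|}{3}}}{1280}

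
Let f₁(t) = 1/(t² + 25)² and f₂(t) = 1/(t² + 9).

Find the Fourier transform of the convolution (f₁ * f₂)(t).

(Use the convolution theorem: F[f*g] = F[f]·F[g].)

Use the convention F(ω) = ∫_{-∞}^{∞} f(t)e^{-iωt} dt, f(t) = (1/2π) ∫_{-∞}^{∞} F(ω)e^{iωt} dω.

F[f₁*f₂](ω) = \frac{\pi^{2} \left(5 \left|{\omega}\right| + 1\right) e^{- 8 \left|{\omega}\right|}}{750}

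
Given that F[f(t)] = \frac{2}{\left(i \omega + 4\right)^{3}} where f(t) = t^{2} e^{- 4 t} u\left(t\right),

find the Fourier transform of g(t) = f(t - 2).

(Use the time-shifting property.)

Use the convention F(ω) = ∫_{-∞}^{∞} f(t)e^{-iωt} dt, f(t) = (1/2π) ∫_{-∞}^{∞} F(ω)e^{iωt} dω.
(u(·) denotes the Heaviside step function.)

F[g](ω) = \frac{2 e^{- 2 i \omega}}{\left(i \omega + 4\right)^{3}}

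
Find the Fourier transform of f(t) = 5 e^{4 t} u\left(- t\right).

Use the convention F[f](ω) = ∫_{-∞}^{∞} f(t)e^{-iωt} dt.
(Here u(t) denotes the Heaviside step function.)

F(ω) = - \frac{5}{i \omega - 4}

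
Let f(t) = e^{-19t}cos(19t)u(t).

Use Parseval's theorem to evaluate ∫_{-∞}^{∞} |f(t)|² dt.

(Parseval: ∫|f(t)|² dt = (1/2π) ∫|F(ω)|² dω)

∫|f(t)|² dt = \frac{3}{152}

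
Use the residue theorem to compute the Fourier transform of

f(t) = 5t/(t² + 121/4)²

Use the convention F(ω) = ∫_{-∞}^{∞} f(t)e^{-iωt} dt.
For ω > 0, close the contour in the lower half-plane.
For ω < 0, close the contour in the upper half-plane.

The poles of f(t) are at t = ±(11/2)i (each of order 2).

Let g(z) = f(z)e^{-iωz}; for large |z| the factor e^{-iωz} decays in the lower half-plane when ω > 0 and in the upper half-plane when ω < 0.

Case ω > 0 (lower half-plane, clockwise contour ⇒ F(ω) = -2πi·ΣRes):
  Res_{z = - \frac{11 i}{2}} g(z) = \frac{5 \omega e^{- \frac{11 \omega}{2}}}{22} (pole of order 2)
  F(ω) = -2πi·ΣRes = - \frac{5 i \pi \omega e^{- \frac{11 \omega}{2}}}{11}

Case ω < 0 (upper half-plane, counterclockwise contour ⇒ F(ω) = +2πi·ΣRes):
  Res_{z = \frac{11 i}{2}} g(z) = - \frac{5 \omega e^{\frac{11 \omega}{2}}}{22} (pole of order 2)
  F(ω) = 2πi·ΣRes = - \frac{5 i \pi \omega e^{\frac{11 \omega}{2}}}{11}

Both cases combine into a single formula in |ω|:

F(ω) = - \frac{5 i \pi \omega e^{- \frac{11 \left|{\omega}\right|}{2}}}{11}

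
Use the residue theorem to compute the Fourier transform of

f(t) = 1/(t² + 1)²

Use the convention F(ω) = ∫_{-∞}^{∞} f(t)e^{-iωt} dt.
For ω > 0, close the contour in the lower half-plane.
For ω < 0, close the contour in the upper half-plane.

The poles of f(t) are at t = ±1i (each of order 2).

Let g(z) = f(z)e^{-iωz}; for large |z| the factor e^{-iωz} decays in the lower half-plane when ω > 0 and in the upper half-plane when ω < 0.

Case ω > 0 (lower half-plane, clockwise contour ⇒ F(ω) = -2πi·ΣRes):
  Res_{z = - i} g(z) = \frac{i \left(\omega + 1\right) e^{- \omega}}{4} (pole of order 2)
  F(ω) = -2πi·ΣRes = \frac{\pi \left(\omega + 1\right) e^{- \omega}}{2}

Case ω < 0 (upper half-plane, counterclockwise contour ⇒ F(ω) = +2πi·ΣRes):
  Res_{z = i} g(z) = \frac{i \left(\omega - 1\right) e^{\omega}}{4} (pole of order 2)
  F(ω) = 2πi·ΣRes = \frac{\pi \left(1 - \omega\right) e^{\omega}}{2}

Both cases combine into a single formula in |ω|:

F(ω) = \frac{\pi \left(\left|{\omega}\right| + 1\right) e^{- \left|{\omega}\right|}}{2}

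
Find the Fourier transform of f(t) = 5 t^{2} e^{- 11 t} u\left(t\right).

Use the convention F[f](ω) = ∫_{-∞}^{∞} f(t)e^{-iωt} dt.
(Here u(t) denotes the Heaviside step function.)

F(ω) = \frac{10}{\left(i \omega + 11\right)^{3}}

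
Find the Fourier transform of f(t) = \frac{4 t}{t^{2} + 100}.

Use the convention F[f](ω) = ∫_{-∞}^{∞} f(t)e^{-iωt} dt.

F(ω) = - 4 i \pi e^{- 10 \left|{\omega}\right|} \operatorname{sign}{\left(\omega \right)}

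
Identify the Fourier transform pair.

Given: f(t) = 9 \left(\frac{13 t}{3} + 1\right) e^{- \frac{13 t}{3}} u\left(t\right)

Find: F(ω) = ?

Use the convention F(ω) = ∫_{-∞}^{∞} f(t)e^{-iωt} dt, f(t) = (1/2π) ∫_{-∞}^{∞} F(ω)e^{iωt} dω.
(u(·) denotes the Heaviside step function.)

F(ω) = \frac{27 \left(- 3 i \omega - 26\right)}{9 \omega^{2} - 78 i \omega - 169}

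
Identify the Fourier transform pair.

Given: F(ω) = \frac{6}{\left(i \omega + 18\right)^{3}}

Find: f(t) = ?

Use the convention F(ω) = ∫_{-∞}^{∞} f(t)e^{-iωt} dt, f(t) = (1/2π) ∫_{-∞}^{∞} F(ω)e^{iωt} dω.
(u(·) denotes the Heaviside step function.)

f(t) = 3 t^{2} e^{- 18 t} u\left(t\right)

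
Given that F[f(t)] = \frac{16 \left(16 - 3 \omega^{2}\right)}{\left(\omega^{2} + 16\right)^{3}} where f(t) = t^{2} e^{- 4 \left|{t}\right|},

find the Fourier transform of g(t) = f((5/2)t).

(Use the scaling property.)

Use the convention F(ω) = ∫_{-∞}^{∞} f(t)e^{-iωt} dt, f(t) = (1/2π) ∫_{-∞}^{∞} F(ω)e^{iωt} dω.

F[g](ω) = \frac{250 \left(100 - 3 \omega^{2}\right)}{\left(\omega^{2} + 100\right)^{3}}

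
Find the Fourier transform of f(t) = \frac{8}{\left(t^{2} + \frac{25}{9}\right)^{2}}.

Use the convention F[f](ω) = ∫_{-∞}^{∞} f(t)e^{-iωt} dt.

F(ω) = \frac{36 \pi \left(5 \left|{\omega}\right| + 3\right) e^{- \frac{5 \left|{\omega}\right|}{3}}}{125}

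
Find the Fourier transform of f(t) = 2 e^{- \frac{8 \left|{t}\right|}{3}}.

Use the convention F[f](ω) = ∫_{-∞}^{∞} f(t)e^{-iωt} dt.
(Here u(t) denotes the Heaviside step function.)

F(ω) = \frac{96}{9 \omega^{2} + 64}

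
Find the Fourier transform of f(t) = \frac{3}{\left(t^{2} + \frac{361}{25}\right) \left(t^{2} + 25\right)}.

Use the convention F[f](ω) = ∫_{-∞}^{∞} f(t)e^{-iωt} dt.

F(ω) = - \frac{5 \pi e^{- 5 \left|{\omega}\right|}}{88} + \frac{125 \pi e^{- \frac{19 \left|{\omega}\right|}{5}}}{1672}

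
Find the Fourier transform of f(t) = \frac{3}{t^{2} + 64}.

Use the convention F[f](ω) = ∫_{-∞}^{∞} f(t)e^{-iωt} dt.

F(ω) = \frac{3 \pi e^{- 8 \left|{\omega}\right|}}{8}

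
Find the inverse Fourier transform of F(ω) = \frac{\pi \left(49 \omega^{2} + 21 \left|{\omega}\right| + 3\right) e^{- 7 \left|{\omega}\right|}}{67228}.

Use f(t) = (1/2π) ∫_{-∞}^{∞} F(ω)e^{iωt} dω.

f(t) = \frac{2}{\left(t^{2} + 49\right)^{3}}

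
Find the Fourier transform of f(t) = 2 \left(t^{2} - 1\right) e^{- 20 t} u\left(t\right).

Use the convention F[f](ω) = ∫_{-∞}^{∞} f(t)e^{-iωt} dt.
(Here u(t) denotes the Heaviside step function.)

F(ω) = \frac{2 \left(2 i \omega - \left(i \omega + 20\right)^{3} + 40\right)}{\left(i \omega + 20\right)^{4}}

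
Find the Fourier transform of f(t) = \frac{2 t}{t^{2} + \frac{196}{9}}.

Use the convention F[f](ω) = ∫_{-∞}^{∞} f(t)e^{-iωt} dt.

F(ω) = - 2 i \pi e^{- \frac{14 \left|{\omega}\right|}{3}} \operatorname{sign}{\left(\omega \right)}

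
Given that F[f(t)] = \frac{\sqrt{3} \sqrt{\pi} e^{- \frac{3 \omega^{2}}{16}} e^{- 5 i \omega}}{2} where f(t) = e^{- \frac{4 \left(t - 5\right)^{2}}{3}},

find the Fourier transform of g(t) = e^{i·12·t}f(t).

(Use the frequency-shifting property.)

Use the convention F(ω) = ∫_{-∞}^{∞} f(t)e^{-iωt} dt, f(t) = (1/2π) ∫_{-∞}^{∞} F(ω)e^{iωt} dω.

F[g](ω) = \frac{\sqrt{3} \sqrt{\pi} e^{- \frac{\left(\omega - 12\right) \left(3 \omega - 36 + 80 i\right)}{16}}}{2}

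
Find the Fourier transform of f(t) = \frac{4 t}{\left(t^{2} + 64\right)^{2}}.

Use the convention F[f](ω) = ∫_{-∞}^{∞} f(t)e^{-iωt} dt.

F(ω) = - \frac{i \pi \omega e^{- 8 \left|{\omega}\right|}}{4}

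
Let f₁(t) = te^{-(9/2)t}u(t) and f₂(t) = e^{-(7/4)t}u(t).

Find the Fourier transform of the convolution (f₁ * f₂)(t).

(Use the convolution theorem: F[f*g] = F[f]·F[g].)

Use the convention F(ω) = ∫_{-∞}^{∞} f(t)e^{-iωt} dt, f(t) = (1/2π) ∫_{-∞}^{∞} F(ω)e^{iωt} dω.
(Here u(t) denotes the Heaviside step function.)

F[f₁*f₂](ω) = \frac{16}{\left(2 i \omega + 9\right)^{2} \left(4 i \omega + 7\right)}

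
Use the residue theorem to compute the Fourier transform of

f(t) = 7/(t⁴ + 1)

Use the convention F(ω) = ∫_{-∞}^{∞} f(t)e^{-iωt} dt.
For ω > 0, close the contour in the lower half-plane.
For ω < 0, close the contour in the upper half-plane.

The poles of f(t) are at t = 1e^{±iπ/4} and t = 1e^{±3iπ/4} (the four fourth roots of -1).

Let g(z) = f(z)e^{-iωz}; for large |z| the factor e^{-iωz} decays in the lower half-plane when ω > 0 and in the upper half-plane when ω < 0.

Case ω > 0 (lower half-plane, clockwise contour ⇒ F(ω) = -2πi·ΣRes):
  Res_{z = - \frac{\sqrt{2}}{2} - \frac{\sqrt{2} i}{2}} g(z) = \frac{7 \sqrt{2} i \left(1 - i\right) e^{\frac{\sqrt{2} \omega \left(-1 + i\right)}{2}}}{8}
  Res_{z = \frac{\sqrt{2}}{2} - \frac{\sqrt{2} i}{2}} g(z) = \frac{7 \sqrt{2} i \left(1 + i\right) e^{- \frac{\sqrt{2} \omega \left(1 + i\right)}{2}}}{8}
  F(ω) = -2πi·ΣRes = \frac{7 \sqrt{2} \pi \left(1 - i\right) \left(e^{\sqrt{2} i \omega} + i\right) e^{- \frac{\sqrt{2} \omega \left(1 + i\right)}{2}}}{4} = 7 \pi e^{- \frac{\sqrt{2} \omega}{2}} \sin{\left(\frac{\sqrt{2} \omega}{2} + \frac{\pi}{4} \right)}

Case ω < 0 (upper half-plane, counterclockwise contour ⇒ F(ω) = +2πi·ΣRes):
  Res_{z = \frac{\sqrt{2}}{2} + \frac{\sqrt{2} i}{2}} g(z) = \frac{7 \sqrt{2} i \left(-1 + i\right) e^{\frac{\sqrt{2} \omega \left(1 - i\right)}{2}}}{8}
  Res_{z = - \frac{\sqrt{2}}{2} + \frac{\sqrt{2} i}{2}} g(z) = \frac{7 \sqrt{2} \left(1 - i\right) e^{\frac{\sqrt{2} \omega \left(1 + i\right)}{2}}}{8}
  F(ω) = 2πi·ΣRes = - \frac{7 \sqrt{2} i \pi \left(i \left(1 - i\right) e^{\frac{\sqrt{2} \omega \left(1 - i\right)}{2}} - \left(1 - i\right) e^{\frac{\sqrt{2} \omega \left(1 + i\right)}{2}}\right)}{4} = 7 \pi e^{\frac{\sqrt{2} \omega}{2}} \cos{\left(\frac{\sqrt{2} \omega}{2} + \frac{\pi}{4} \right)}

Both cases combine into a single formula in |ω|:

F(ω) = 7 \pi e^{- \frac{\sqrt{2} \left|{\omega}\right|}{2}} \sin{\left(\frac{\sqrt{2} \left|{\omega}\right|}{2} + \frac{\pi}{4} \right)}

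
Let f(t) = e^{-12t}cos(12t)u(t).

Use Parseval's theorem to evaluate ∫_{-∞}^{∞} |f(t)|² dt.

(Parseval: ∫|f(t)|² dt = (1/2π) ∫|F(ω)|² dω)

∫|f(t)|² dt = \frac{1}{32}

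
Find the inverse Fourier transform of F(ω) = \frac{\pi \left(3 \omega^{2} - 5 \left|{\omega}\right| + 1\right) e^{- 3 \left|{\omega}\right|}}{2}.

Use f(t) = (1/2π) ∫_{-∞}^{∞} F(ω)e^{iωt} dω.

f(t) = \frac{4 t^{4}}{\left(t^{2} + 9\right)^{3}}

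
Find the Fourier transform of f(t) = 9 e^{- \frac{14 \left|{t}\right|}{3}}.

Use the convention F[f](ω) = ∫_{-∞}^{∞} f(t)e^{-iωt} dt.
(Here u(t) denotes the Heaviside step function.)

F(ω) = \frac{756}{9 \omega^{2} + 196}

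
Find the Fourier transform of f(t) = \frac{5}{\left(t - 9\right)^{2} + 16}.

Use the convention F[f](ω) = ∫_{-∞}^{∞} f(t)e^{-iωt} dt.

F(ω) = \frac{5 \pi e^{- 9 i \omega - 4 \left|{\omega}\right|}}{4}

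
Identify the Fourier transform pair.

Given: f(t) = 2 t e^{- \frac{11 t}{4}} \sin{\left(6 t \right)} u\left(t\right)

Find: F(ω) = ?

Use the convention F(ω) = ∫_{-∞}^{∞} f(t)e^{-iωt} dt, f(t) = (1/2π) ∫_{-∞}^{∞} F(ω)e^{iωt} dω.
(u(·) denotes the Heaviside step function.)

F(ω) = \frac{1536 \left(4 i \omega + 11\right)}{\left(\left(4 i \omega + 11\right)^{2} + 576\right)^{2}}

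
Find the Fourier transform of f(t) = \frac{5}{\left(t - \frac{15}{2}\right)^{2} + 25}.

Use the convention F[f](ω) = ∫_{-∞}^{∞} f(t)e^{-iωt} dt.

F(ω) = \pi e^{- \frac{15 i \omega}{2} - 5 \left|{\omega}\right|}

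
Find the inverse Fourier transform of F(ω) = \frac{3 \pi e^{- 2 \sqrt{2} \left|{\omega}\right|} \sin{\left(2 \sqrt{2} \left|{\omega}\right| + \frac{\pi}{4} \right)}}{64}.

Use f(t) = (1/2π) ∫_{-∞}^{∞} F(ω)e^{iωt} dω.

f(t) = \frac{3}{t^{4} + 256}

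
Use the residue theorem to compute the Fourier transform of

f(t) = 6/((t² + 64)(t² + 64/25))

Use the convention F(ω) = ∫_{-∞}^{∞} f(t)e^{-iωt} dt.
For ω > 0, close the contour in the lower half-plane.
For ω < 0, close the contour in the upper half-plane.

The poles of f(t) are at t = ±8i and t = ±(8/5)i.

Let g(z) = f(z)e^{-iωz}; for large |z| the factor e^{-iωz} decays in the lower half-plane when ω > 0 and in the upper half-plane when ω < 0.

Case ω > 0 (lower half-plane, clockwise contour ⇒ F(ω) = -2πi·ΣRes):
  Res_{z = - 8 i} g(z) = - \frac{25 i e^{- 8 \omega}}{4096}
  Res_{z = - \frac{8 i}{5}} g(z) = \frac{125 i e^{- \frac{8 \omega}{5}}}{4096}
  F(ω) = -2πi·ΣRes = - \frac{25 \pi e^{- 8 \omega}}{2048} + \frac{125 \pi e^{- \frac{8 \omega}{5}}}{2048}

Case ω < 0 (upper half-plane, counterclockwise contour ⇒ F(ω) = +2πi·ΣRes):
  Res_{z = 8 i} g(z) = \frac{25 i e^{8 \omega}}{4096}
  Res_{z = \frac{8 i}{5}} g(z) = - \frac{125 i e^{\frac{8 \omega}{5}}}{4096}
  F(ω) = 2πi·ΣRes = \frac{25 \pi \left(5 e^{\frac{8 \omega}{5}} - e^{8 \omega}\right)}{2048}

Both cases combine into a single formula in |ω|:

F(ω) = - \frac{25 \pi e^{- 8 \left|{\omega}\right|}}{2048} + \frac{125 \pi e^{- \frac{8 \left|{\omega}\right|}{5}}}{2048}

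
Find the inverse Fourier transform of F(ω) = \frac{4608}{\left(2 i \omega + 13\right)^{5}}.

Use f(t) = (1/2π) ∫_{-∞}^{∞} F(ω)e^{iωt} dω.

f(t) = 6 t^{4} e^{- \frac{13 t}{2}} u\left(t\right)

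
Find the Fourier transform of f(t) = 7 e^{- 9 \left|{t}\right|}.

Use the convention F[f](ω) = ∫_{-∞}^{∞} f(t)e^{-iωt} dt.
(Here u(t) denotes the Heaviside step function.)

F(ω) = \frac{126}{\omega^{2} + 81}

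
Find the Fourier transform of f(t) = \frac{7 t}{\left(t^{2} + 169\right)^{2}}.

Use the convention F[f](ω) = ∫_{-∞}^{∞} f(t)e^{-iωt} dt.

F(ω) = - \frac{7 i \pi \omega e^{- 13 \left|{\omega}\right|}}{26}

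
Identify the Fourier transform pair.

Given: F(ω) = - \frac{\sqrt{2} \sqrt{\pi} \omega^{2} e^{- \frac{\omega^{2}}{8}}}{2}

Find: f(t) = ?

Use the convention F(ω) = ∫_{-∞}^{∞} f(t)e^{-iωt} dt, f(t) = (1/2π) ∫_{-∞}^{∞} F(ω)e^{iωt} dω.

f(t) = 2 \left(8 t^{2} - 2\right) e^{- 2 t^{2}}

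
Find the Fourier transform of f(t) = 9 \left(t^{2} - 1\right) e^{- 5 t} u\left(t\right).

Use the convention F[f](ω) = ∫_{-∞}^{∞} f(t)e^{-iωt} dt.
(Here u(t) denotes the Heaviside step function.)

F(ω) = \frac{9 \left(2 i \omega - \left(i \omega + 5\right)^{3} + 10\right)}{\left(i \omega + 5\right)^{4}}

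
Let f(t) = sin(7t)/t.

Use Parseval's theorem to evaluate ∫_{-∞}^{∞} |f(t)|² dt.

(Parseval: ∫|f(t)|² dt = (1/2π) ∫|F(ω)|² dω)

∫|f(t)|² dt = 7 \pi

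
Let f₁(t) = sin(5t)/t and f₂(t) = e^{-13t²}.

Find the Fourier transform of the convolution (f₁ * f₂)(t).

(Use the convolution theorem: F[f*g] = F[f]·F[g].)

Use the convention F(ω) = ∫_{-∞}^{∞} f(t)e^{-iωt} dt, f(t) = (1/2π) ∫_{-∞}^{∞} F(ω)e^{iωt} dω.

F[f₁*f₂](ω) = \begin{cases} \frac{\sqrt{13} \pi^{\frac{3}{2}} e^{- \frac{\omega^{2}}{52}}}{13} & \text{for}\: \omega > -5 \wedge \omega < 5 \\0 & \text{otherwise} \end{cases}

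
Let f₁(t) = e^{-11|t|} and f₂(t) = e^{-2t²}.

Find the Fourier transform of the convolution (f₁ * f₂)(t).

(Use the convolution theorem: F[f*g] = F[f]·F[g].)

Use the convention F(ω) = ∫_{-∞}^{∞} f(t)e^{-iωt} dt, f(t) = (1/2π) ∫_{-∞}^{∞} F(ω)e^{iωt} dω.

F[f₁*f₂](ω) = \frac{11 \sqrt{2} \sqrt{\pi} e^{- \frac{\omega^{2}}{8}}}{\omega^{2} + 121}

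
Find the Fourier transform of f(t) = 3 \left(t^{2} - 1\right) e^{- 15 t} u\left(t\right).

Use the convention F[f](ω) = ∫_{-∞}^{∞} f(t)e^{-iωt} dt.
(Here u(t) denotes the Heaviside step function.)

F(ω) = \frac{3 \left(2 i \omega - \left(i \omega + 15\right)^{3} + 30\right)}{\left(i \omega + 15\right)^{4}}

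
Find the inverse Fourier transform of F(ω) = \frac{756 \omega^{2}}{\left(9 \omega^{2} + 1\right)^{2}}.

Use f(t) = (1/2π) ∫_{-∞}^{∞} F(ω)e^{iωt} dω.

f(t) = 7 \left(1 - \frac{\left|{t}\right|}{3}\right) e^{- \frac{\left|{t}\right|}{3}}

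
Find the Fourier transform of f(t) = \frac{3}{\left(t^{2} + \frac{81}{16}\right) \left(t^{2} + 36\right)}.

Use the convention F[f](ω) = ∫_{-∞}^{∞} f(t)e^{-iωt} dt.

F(ω) = - \frac{8 \pi e^{- 6 \left|{\omega}\right|}}{495} + \frac{64 \pi e^{- \frac{9 \left|{\omega}\right|}{4}}}{1485}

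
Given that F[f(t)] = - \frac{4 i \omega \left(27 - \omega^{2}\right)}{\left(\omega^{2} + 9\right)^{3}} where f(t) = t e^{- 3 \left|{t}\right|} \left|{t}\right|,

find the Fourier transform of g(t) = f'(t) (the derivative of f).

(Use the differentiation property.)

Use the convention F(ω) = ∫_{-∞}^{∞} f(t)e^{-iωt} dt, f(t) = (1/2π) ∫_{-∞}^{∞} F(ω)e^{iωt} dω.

F[g](ω) = \frac{4 \omega^{2} \left(27 - \omega^{2}\right)}{\left(\omega^{2} + 9\right)^{3}}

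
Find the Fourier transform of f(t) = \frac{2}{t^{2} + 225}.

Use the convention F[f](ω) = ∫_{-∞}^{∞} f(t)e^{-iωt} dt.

F(ω) = \frac{2 \pi e^{- 15 \left|{\omega}\right|}}{15}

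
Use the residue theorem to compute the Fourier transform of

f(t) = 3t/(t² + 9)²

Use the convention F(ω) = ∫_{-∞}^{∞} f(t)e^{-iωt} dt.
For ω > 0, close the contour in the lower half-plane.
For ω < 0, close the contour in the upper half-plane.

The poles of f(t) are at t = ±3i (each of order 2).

Let g(z) = f(z)e^{-iωz}; for large |z| the factor e^{-iωz} decays in the lower half-plane when ω > 0 and in the upper half-plane when ω < 0.

Case ω > 0 (lower half-plane, clockwise contour ⇒ F(ω) = -2πi·ΣRes):
  Res_{z = - 3 i} g(z) = \frac{\omega e^{- 3 \omega}}{4} (pole of order 2)
  F(ω) = -2πi·ΣRes = - \frac{i \pi \omega e^{- 3 \omega}}{2}

Case ω < 0 (upper half-plane, counterclockwise contour ⇒ F(ω) = +2πi·ΣRes):
  Res_{z = 3 i} g(z) = - \frac{\omega e^{3 \omega}}{4} (pole of order 2)
  F(ω) = 2πi·ΣRes = - \frac{i \pi \omega e^{3 \omega}}{2}

Both cases combine into a single formula in |ω|:

F(ω) = - \frac{i \pi \omega e^{- 3 \left|{\omega}\right|}}{2}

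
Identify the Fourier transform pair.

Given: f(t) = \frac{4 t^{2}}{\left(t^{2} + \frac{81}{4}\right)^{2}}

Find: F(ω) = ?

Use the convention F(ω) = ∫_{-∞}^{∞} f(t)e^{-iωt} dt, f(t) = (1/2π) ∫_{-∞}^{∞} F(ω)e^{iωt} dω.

F(ω) = \frac{2 \pi \left(2 - 9 \left|{\omega}\right|\right) e^{- \frac{9 \left|{\omega}\right|}{2}}}{9}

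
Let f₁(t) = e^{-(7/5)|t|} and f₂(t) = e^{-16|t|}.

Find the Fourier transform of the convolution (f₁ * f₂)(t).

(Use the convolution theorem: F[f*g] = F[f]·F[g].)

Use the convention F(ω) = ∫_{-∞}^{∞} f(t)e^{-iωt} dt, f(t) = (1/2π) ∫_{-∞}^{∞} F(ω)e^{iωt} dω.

F[f₁*f₂](ω) = \frac{2240}{\left(\omega^{2} + 256\right) \left(25 \omega^{2} + 49\right)}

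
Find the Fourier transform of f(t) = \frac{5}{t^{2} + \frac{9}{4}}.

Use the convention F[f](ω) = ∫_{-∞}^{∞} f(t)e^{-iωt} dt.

F(ω) = \frac{10 \pi e^{- \frac{3 \left|{\omega}\right|}{2}}}{3}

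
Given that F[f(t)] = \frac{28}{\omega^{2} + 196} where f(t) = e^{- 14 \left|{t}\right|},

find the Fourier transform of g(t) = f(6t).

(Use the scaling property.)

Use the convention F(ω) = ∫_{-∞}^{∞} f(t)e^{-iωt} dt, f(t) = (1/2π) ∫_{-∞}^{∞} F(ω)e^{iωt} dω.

F[g](ω) = \frac{168}{\omega^{2} + 7056}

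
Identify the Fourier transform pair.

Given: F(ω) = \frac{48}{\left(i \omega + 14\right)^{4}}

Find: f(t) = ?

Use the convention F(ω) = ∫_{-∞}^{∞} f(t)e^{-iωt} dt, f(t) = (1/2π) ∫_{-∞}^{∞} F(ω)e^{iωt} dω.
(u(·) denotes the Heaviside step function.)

f(t) = 8 t^{3} e^{- 14 t} u\left(t\right)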